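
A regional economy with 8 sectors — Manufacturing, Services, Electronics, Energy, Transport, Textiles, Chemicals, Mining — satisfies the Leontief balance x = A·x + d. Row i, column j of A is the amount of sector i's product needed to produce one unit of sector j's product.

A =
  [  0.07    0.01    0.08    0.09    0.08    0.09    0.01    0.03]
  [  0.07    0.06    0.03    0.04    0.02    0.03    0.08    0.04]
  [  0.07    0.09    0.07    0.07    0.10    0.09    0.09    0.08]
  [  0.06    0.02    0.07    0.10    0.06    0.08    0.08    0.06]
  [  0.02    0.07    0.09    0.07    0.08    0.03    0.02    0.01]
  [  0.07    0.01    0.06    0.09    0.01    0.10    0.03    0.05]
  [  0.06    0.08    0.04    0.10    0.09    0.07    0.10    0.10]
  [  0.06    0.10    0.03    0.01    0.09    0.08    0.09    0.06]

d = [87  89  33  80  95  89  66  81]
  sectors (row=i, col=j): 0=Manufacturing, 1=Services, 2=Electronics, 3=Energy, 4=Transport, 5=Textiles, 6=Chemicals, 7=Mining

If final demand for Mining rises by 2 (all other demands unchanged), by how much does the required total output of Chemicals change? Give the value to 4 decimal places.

0.3370

Form M = I − A:
  [  0.93   -0.01   -0.08   -0.09   -0.08   -0.09   -0.01   -0.03]
  [ -0.07    0.94   -0.03   -0.04   -0.02   -0.03   -0.08   -0.04]
  [ -0.07   -0.09    0.93   -0.07   -0.10   -0.09   -0.09   -0.08]
  [ -0.06   -0.02   -0.07    0.90   -0.06   -0.08   -0.08   -0.06]
  [ -0.02   -0.07   -0.09   -0.07    0.92   -0.03   -0.02   -0.01]
  [ -0.07   -0.01   -0.06   -0.09   -0.01    0.90   -0.03   -0.05]
  [ -0.06   -0.08   -0.04   -0.10   -0.09   -0.07    0.90   -0.10]
  [ -0.06   -0.10   -0.03   -0.01   -0.09   -0.08   -0.09    0.94]
Leontief inverse L = M⁻¹:
  [  1.1240    0.0542    0.1394    0.1601    0.1398    0.1586    0.0615    0.0767]
  [  0.1156    1.0996    0.0727    0.0949    0.0694    0.0834    0.1272    0.0814]
  [  0.1474    0.1610    1.1473    0.1643    0.1850    0.1822    0.1704    0.1495]
  [  0.1242    0.0762    0.1353    1.1814    0.1320    0.1600    0.1469    0.1197]
  [  0.0653    0.1130    0.1382    0.1268    1.1310    0.0829    0.0688    0.0505]
  [  0.1228    0.0497    0.1119    0.1549    0.0641    1.1670    0.0807    0.0968]
  [  0.1350    0.1494    0.1141    0.1915    0.1736    0.1595    1.1804    0.1685]
  [  0.1197    0.1557    0.0884    0.0818    0.1540    0.1490    0.1509    1.1126]
Total output x = L · d:
  x_0 = 1.1240·87 + 0.0542·89 + 0.1394·33 + 0.1601·80 + 0.1398·95 + 0.1586·89 + 0.0615·66 + 0.0767·81 = 157.6937
  x_1 = 0.1156·87 + 1.0996·89 + 0.0727·33 + 0.0949·80 + 0.0694·95 + 0.0834·89 + 0.1272·66 + 0.0814·81 = 146.9063
  x_2 = 0.1474·87 + 0.1610·89 + 1.1473·33 + 0.1643·80 + 0.1850·95 + 0.1822·89 + 0.1704·66 + 0.1495·81 = 135.3104
  x_3 = 0.1242·87 + 0.0762·89 + 0.1353·33 + 1.1814·80 + 0.1320·95 + 0.1600·89 + 0.1469·66 + 0.1197·81 = 162.7355
  x_4 = 0.0653·87 + 0.1130·89 + 0.1382·33 + 0.1268·80 + 1.1310·95 + 0.0829·89 + 0.0688·66 + 0.0505·81 = 153.8920
  x_5 = 0.1228·87 + 0.0497·89 + 0.1119·33 + 0.1549·80 + 0.0641·95 + 1.1670·89 + 0.0807·66 + 0.0968·81 = 154.3196
  x_6 = 0.1350·87 + 0.1494·89 + 0.1141·33 + 0.1915·80 + 0.1736·95 + 0.1595·89 + 1.1804·66 + 0.1685·81 = 166.3597
  x_7 = 0.1197·87 + 0.1557·89 + 0.0884·33 + 0.0818·80 + 0.1540·95 + 0.1490·89 + 0.1509·66 + 1.1126·81 = 161.7097
Δx_6 = L[6,7] · Δd_7 = 0.1685 · 2 = 0.3370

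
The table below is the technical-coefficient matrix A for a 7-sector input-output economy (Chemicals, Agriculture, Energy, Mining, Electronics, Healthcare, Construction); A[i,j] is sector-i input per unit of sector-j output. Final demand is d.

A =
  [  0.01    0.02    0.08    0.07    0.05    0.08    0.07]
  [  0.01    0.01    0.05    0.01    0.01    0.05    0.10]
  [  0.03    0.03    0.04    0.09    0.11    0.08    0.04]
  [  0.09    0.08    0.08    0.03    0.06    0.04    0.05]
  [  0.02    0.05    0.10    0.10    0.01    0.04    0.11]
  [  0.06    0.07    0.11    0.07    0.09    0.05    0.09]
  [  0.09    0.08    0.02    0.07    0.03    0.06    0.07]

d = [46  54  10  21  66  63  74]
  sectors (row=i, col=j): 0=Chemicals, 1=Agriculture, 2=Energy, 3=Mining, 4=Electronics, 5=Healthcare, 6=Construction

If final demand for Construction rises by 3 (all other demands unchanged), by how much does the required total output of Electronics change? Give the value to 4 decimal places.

Form M = I − A:
  [  0.99   -0.02   -0.08   -0.07   -0.05   -0.08   -0.07]
  [ -0.01    0.99   -0.05   -0.01   -0.01   -0.05   -0.10]
  [ -0.03   -0.03    0.96   -0.09   -0.11   -0.08   -0.04]
  [ -0.09   -0.08   -0.08    0.97   -0.06   -0.04   -0.05]
  [ -0.02   -0.05   -0.10   -0.10    0.99   -0.04   -0.11]
  [ -0.06   -0.07   -0.11   -0.07   -0.09    0.95   -0.09]
  [ -0.09   -0.08   -0.02   -0.07   -0.03   -0.06    0.93]
Leontief inverse L = M⁻¹:
  [  1.0444    0.0563    0.1245    0.1136    0.0883    0.1173    0.1179]
  [  0.0332    1.0336    0.0745    0.0382    0.0334    0.0747    0.1301]
  [  0.0652    0.0692    1.0932    0.1376    0.1475    0.1192    0.0958]
  [  0.1192    0.1124    0.1272    1.0760    0.0972    0.0826    0.1039]
  [  0.0592    0.0891    0.1438    0.1444    1.0511    0.0822    0.1603]
  [  0.1020    0.1153    0.1693    0.1294    0.1380    1.1027    0.1574]
  [  0.1228    0.1146    0.0671    0.1112    0.0647    0.1004    1.1231]
Total output x = L · d:
  x_0 = 1.0444·46 + 0.0563·54 + 0.1245·10 + 0.1136·21 + 0.0883·66 + 0.1173·63 + 0.1179·74 = 76.6603
  x_1 = 0.0332·46 + 1.0336·54 + 0.0745·10 + 0.0382·21 + 0.0334·66 + 0.0747·63 + 0.1301·74 = 75.4292
  x_2 = 0.0652·46 + 0.0692·54 + 1.0932·10 + 0.1376·21 + 0.1475·66 + 0.1192·63 + 0.0958·74 = 44.8948
  x_3 = 0.1192·46 + 0.1124·54 + 0.1272·10 + 1.0760·21 + 0.0972·66 + 0.0826·63 + 0.1039·74 = 54.7211
  x_4 = 0.0592·46 + 0.0891·54 + 0.1438·10 + 0.1444·21 + 1.0511·66 + 0.0822·63 + 0.1603·74 = 98.4125
  x_5 = 0.1020·46 + 0.1153·54 + 0.1693·10 + 0.1294·21 + 0.1380·66 + 1.1027·63 + 0.1574·74 = 105.5524
  x_6 = 0.1228·46 + 0.1146·54 + 0.0671·10 + 0.1112·21 + 0.0647·66 + 0.1004·63 + 1.1231·74 = 108.5459
Δx_4 = L[4,6] · Δd_6 = 0.1603 · 3 = 0.4808

0.4808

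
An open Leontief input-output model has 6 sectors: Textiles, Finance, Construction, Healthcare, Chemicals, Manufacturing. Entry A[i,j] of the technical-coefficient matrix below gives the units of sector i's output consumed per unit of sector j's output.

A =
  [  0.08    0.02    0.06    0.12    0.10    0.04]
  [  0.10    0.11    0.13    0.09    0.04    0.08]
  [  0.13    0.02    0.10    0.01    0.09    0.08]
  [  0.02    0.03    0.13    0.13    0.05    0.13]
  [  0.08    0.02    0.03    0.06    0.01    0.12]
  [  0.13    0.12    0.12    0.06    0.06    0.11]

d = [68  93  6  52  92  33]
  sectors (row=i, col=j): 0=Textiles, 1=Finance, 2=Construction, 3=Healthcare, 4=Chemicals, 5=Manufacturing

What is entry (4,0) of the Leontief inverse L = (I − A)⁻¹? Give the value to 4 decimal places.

L[4,0] = 0.1380

Form M = I − A:
  [  0.92   -0.02   -0.06   -0.12   -0.10   -0.04]
  [ -0.10    0.89   -0.13   -0.09   -0.04   -0.08]
  [ -0.13   -0.02    0.90   -0.01   -0.09   -0.08]
  [ -0.02   -0.03   -0.13    0.87   -0.05   -0.13]
  [ -0.08   -0.02   -0.03   -0.06    0.99   -0.12]
  [ -0.13   -0.12   -0.12   -0.06   -0.06    0.89]
Leontief inverse L = M⁻¹:
  [  1.1440    0.0535    0.1305    0.1828    0.1457    0.1143]
  [  0.1970    1.1648    0.2326    0.1697    0.1072    0.1737]
  [  0.2058    0.0563    1.1672    0.0676    0.1416    0.1482]
  [  0.1073    0.0802    0.2250    1.1979    0.1085    0.2219]
  [  0.1380    0.0564    0.0920    0.1107    1.0510    0.1774]
  [  0.2380    0.1817    0.2292    0.1469    0.1330    1.2106]
Total output x = L · d:
  x_0 = 1.1440·68 + 0.0535·93 + 0.1305·6 + 0.1828·52 + 0.1457·92 + 0.1143·33 = 110.2328
  x_1 = 0.1970·68 + 1.1648·93 + 0.2326·6 + 0.1697·52 + 0.1072·92 + 0.1737·33 = 147.5434
  x_2 = 0.2058·68 + 0.0563·93 + 1.1672·6 + 0.0676·52 + 0.1416·92 + 0.1482·33 = 47.6603
  x_3 = 0.1073·68 + 0.0802·93 + 0.2250·6 + 1.1979·52 + 0.1085·92 + 0.2219·33 = 95.6979
  x_4 = 0.1380·68 + 0.0564·93 + 0.0920·6 + 0.1107·52 + 1.0510·92 + 0.1774·33 = 123.4892
  x_5 = 0.2380·68 + 0.1817·93 + 0.2292·6 + 0.1469·52 + 0.1330·92 + 1.2106·33 = 94.2763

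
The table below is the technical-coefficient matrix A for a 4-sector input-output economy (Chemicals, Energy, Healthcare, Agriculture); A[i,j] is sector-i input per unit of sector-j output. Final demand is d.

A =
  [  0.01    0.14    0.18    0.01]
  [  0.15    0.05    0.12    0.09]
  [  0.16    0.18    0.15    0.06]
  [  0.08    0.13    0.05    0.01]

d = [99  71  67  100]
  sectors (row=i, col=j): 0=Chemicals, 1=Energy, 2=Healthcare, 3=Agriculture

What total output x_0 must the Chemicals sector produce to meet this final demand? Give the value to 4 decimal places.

145.6268

Form M = I − A:
  [  0.99   -0.14   -0.18   -0.01]
  [ -0.15    0.95   -0.12   -0.09]
  [ -0.16   -0.18    0.85   -0.06]
  [ -0.08   -0.13   -0.05    0.99]
Leontief inverse L = M⁻¹:
  [  1.0894    0.2170    0.2641    0.0467]
  [  0.2172    1.1415    0.2141    0.1189]
  [  0.2602    0.2954    1.2796    0.1070]
  [  0.1297    0.1823    0.1141    1.0349]
Total output x = L · d:
  x_0 = 1.0894·99 + 0.2170·71 + 0.2641·67 + 0.0467·100 = 145.6268
  x_1 = 0.2172·99 + 1.1415·71 + 0.2141·67 + 0.1189·100 = 128.7870
  x_2 = 0.2602·99 + 0.2954·71 + 1.2796·67 + 0.1070·100 = 143.1731
  x_3 = 0.1297·99 + 0.1823·71 + 0.1141·67 + 1.0349·100 = 136.9203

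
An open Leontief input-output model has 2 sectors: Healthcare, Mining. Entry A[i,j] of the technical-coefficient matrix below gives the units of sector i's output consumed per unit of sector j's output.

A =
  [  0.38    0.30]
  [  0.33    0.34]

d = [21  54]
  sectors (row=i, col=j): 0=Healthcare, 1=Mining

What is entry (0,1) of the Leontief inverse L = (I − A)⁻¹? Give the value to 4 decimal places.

Form M = I − A:
  [  0.62   -0.30]
  [ -0.33    0.66]
Leontief inverse L = M⁻¹:
  [  2.1277    0.9671]
  [  1.0638    1.9987]
Total output x = L · d:
  x_0 = 2.1277·21 + 0.9671·54 = 96.9052
  x_1 = 1.0638·21 + 1.9987·54 = 130.2708

L[0,1] = 0.9671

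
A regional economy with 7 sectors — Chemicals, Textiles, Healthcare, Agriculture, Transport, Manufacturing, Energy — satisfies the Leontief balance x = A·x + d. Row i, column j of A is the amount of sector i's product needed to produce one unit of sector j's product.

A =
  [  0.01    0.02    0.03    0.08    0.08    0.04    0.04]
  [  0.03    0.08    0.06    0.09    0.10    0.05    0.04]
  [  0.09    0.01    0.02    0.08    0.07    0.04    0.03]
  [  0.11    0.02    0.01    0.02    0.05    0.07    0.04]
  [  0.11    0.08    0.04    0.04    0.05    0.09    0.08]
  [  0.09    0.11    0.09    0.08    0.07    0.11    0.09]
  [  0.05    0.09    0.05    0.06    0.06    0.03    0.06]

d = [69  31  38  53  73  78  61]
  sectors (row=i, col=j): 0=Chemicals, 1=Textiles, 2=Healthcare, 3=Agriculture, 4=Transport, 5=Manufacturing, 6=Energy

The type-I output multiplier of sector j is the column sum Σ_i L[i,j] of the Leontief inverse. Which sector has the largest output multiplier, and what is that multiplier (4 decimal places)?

Form M = I − A:
  [  0.99   -0.02   -0.03   -0.08   -0.08   -0.04   -0.04]
  [ -0.03    0.92   -0.06   -0.09   -0.10   -0.05   -0.04]
  [ -0.09   -0.01    0.98   -0.08   -0.07   -0.04   -0.03]
  [ -0.11   -0.02   -0.01    0.98   -0.05   -0.07   -0.04]
  [ -0.11   -0.08   -0.04   -0.04    0.95   -0.09   -0.08]
  [ -0.09   -0.11   -0.09   -0.08   -0.07    0.89   -0.09]
  [ -0.05   -0.09   -0.05   -0.06   -0.06   -0.03    0.94]
Leontief inverse L = M⁻¹:
  [  1.0515    0.0515    0.0516    0.1098    0.1135    0.0749    0.0701]
  [  0.0882    1.1263    0.0928    0.1377    0.1527    0.1005    0.0831]
  [  0.1308    0.0413    1.0427    0.1141    0.1078    0.0770    0.0620]
  [  0.1454    0.0539    0.0355    1.0568    0.0885    0.1057    0.0722]
  [  0.1647    0.1326    0.0790    0.0968    1.1099    0.1425    0.1274]
  [  0.1662    0.1770    0.1395    0.1527    0.1474    1.1793    0.1510]
  [  0.0964    0.1303    0.0789    0.1036    0.1076    0.0712    1.0964]
Total output x = L · d:
  x_0 = 1.0515·69 + 0.0515·31 + 0.0516·38 + 0.1098·53 + 0.1135·73 + 0.0749·78 + 0.0701·61 = 100.3366
  x_1 = 0.0882·69 + 1.1263·31 + 0.0928·38 + 0.1377·53 + 0.1527·73 + 0.1005·78 + 0.0831·61 = 75.8806
  x_2 = 0.1308·69 + 0.0413·31 + 1.0427·38 + 0.1141·53 + 0.1078·73 + 0.0770·78 + 0.0620·61 = 73.6385
  x_3 = 0.1454·69 + 0.0539·31 + 0.0355·38 + 1.0568·53 + 0.0885·73 + 0.1057·78 + 0.0722·61 = 88.1710
  x_4 = 0.1647·69 + 0.1326·31 + 0.0790·38 + 0.0968·53 + 1.1099·73 + 0.1425·78 + 0.1274·61 = 123.5213
  x_5 = 0.1662·69 + 0.1770·31 + 0.1395·38 + 0.1527·53 + 0.1474·73 + 1.1793·78 + 0.1510·61 = 142.3110
  x_6 = 0.0964·69 + 0.1303·31 + 0.0789·38 + 0.1036·53 + 0.1076·73 + 0.0712·78 + 1.0964·61 = 99.4669
Output multipliers (column sums of L):
  Chemicals: 1.8432
  Textiles: 1.7130
  Healthcare: 1.5200
  Agriculture: 1.7716
  Transport: 1.8274
  Manufacturing: 1.7511
  Energy: 1.6622

Chemicals (1.8432)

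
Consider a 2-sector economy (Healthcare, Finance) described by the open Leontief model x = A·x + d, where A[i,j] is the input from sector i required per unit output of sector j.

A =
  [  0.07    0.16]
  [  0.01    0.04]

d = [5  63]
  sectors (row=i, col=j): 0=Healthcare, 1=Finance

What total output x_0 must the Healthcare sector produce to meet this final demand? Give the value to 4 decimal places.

16.6966

Form M = I − A:
  [  0.93   -0.16]
  [ -0.01    0.96]
Leontief inverse L = M⁻¹:
  [  1.0772    0.1795]
  [  0.0112    1.0435]
Total output x = L · d:
  x_0 = 1.0772·5 + 0.1795·63 = 16.6966
  x_1 = 0.0112·5 + 1.0435·63 = 65.7989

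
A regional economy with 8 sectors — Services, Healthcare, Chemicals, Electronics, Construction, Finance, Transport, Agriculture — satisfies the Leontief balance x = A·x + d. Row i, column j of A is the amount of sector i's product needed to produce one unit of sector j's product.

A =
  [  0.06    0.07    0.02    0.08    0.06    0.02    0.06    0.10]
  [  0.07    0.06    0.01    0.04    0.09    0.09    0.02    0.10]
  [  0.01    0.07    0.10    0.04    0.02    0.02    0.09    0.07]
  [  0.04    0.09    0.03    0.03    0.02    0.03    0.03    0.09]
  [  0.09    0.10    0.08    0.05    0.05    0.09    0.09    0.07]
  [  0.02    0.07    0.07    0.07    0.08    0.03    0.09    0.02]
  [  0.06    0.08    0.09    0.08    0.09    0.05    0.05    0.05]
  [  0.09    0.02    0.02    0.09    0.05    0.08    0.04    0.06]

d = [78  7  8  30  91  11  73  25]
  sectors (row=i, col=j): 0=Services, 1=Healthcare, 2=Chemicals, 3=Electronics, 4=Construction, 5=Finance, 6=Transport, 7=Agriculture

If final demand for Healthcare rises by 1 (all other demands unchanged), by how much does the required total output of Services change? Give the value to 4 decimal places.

0.1302

Form M = I − A:
  [  0.94   -0.07   -0.02   -0.08   -0.06   -0.02   -0.06   -0.10]
  [ -0.07    0.94   -0.01   -0.04   -0.09   -0.09   -0.02   -0.10]
  [ -0.01   -0.07    0.90   -0.04   -0.02   -0.02   -0.09   -0.07]
  [ -0.04   -0.09   -0.03    0.97   -0.02   -0.03   -0.03   -0.09]
  [ -0.09   -0.10   -0.08   -0.05    0.95   -0.09   -0.09   -0.07]
  [ -0.02   -0.07   -0.07   -0.07   -0.08    0.97   -0.09   -0.02]
  [ -0.06   -0.08   -0.09   -0.08   -0.09   -0.05    0.95   -0.05]
  [ -0.09   -0.02   -0.02   -0.09   -0.05   -0.08   -0.04    0.94]
Leontief inverse L = M⁻¹:
  [  1.1148    0.1302    0.0605    0.1348    0.1116    0.0700    0.1073    0.1654]
  [  0.1256    1.1223    0.0534    0.0978    0.1450    0.1416    0.0738    0.1638]
  [  0.0533    0.1232    1.1435    0.0872    0.0655    0.0622    0.1344    0.1256]
  [  0.0810    0.1333    0.0594    1.0720    0.0609    0.0689    0.0656    0.1393]
  [  0.1554    0.1809    0.1401    0.1220    1.1208    0.1514    0.1577    0.1530]
  [  0.0684    0.1330    0.1181    0.1195    0.1302    1.0768    0.1399    0.0817]
  [  0.1184    0.1539    0.1443    0.1406    0.1488    0.1055    1.1108    0.1256]
  [  0.1374    0.0792    0.0606    0.1421    0.0980    0.1218    0.0885    1.1196]
Total output x = L · d:
  x_0 = 1.1148·78 + 0.1302·7 + 0.0605·8 + 0.1348·30 + 0.1116·91 + 0.0700·11 + 0.1073·73 + 0.1654·25 = 115.2836
  x_1 = 0.1256·78 + 1.1223·7 + 0.0534·8 + 0.0978·30 + 0.1450·91 + 0.1416·11 + 0.0738·73 + 0.1638·25 = 45.2437
  x_2 = 0.0533·78 + 0.1232·7 + 1.1435·8 + 0.0872·30 + 0.0655·91 + 0.0622·11 + 0.1344·73 + 0.1256·25 = 36.3814
  x_3 = 0.0810·78 + 0.1333·7 + 0.0594·8 + 1.0720·30 + 0.0609·91 + 0.0689·11 + 0.0656·73 + 0.1393·25 = 54.4586
  x_4 = 0.1554·78 + 0.1809·7 + 0.1401·8 + 0.1220·30 + 1.1208·91 + 0.1514·11 + 0.1577·73 + 0.1530·25 = 137.1649
  x_5 = 0.0684·78 + 0.1330·7 + 0.1181·8 + 0.1195·30 + 0.1302·91 + 1.0768·11 + 0.1399·73 + 0.0817·25 = 46.7370
  x_6 = 0.1184·78 + 0.1539·7 + 0.1443·8 + 0.1406·30 + 0.1488·91 + 0.1055·11 + 1.1108·73 + 0.1256·25 = 114.6168
  x_7 = 0.1374·78 + 0.0792·7 + 0.0606·8 + 0.1421·30 + 0.0980·91 + 0.1218·11 + 0.0885·73 + 1.1196·25 = 60.7353
Δx_0 = L[0,1] · Δd_1 = 0.1302 · 1 = 0.1302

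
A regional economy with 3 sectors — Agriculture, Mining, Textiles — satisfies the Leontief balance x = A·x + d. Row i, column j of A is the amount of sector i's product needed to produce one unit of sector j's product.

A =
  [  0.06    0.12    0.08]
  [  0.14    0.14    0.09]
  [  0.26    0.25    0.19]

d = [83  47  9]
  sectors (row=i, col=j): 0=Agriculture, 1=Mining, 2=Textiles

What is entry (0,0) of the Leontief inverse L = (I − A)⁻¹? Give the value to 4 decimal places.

L[0,0] = 1.1300

Form M = I − A:
  [  0.94   -0.12   -0.08]
  [ -0.14    0.86   -0.09]
  [ -0.26   -0.25    0.81]
Leontief inverse L = M⁻¹:
  [  1.1300    0.1965    0.1334]
  [  0.2293    1.2415    0.1606]
  [  0.4335    0.4462    1.3270]
Total output x = L · d:
  x_0 = 1.1300·83 + 0.1965·47 + 0.1334·9 = 104.2245
  x_1 = 0.2293·83 + 1.2415·47 + 0.1606·9 = 78.8279
  x_2 = 0.4335·83 + 0.4462·47 + 1.3270·9 = 68.8955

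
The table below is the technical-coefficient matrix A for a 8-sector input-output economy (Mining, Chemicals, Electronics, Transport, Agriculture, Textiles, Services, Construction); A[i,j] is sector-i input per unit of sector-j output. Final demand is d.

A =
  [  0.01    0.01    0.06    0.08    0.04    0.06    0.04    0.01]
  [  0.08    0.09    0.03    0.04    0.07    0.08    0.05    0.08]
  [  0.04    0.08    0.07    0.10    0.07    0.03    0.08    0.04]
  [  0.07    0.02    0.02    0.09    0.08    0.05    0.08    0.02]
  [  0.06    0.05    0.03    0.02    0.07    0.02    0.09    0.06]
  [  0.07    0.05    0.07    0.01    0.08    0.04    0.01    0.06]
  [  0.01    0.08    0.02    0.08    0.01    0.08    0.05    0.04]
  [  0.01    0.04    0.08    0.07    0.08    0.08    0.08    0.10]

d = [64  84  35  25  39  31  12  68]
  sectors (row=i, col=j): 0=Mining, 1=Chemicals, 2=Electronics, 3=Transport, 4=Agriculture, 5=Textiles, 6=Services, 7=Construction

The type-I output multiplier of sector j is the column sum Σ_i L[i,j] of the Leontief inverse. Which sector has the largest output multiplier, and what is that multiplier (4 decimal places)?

Agriculture (1.8818)

Form M = I − A:
  [  0.99   -0.01   -0.06   -0.08   -0.04   -0.06   -0.04   -0.01]
  [ -0.08    0.91   -0.03   -0.04   -0.07   -0.08   -0.05   -0.08]
  [ -0.04   -0.08    0.93   -0.10   -0.07   -0.03   -0.08   -0.04]
  [ -0.07   -0.02   -0.02    0.91   -0.08   -0.05   -0.08   -0.02]
  [ -0.06   -0.05   -0.03   -0.02    0.93   -0.02   -0.09   -0.06]
  [ -0.07   -0.05   -0.07   -0.01   -0.08    0.96   -0.01   -0.06]
  [ -0.01   -0.08   -0.02   -0.08   -0.01   -0.08    0.95   -0.04]
  [ -0.01   -0.04   -0.08   -0.07   -0.08   -0.08   -0.08    0.90]
Leontief inverse L = M⁻¹:
  [  1.0364    0.0382    0.0841    0.1138    0.0749    0.0871    0.0733    0.0352]
  [  0.1208    1.1378    0.0739    0.0921    0.1279    0.1316    0.1034    0.1297]
  [  0.0818    0.1288    1.1084    0.1568    0.1258    0.0797    0.1367    0.0849]
  [  0.1023    0.0555    0.0507    1.1346    0.1236    0.0891    0.1242    0.0532]
  [  0.0879    0.0880    0.0614    0.0625    1.1106    0.0603    0.1328    0.0969]
  [  0.1000    0.0863    0.1048    0.0508    0.1245    1.0761    0.0532    0.0970]
  [  0.0430    0.1157    0.0495    0.1181    0.0528    0.1180    1.0872    0.0753]
  [  0.0526    0.0925    0.1259    0.1281    0.1418    0.1323    0.1404    1.1529]
Total output x = L · d:
  x_0 = 1.0364·64 + 0.0382·84 + 0.0841·35 + 0.1138·25 + 0.0749·39 + 0.0871·31 + 0.0733·12 + 0.0352·68 = 84.2242
  x_1 = 0.1208·64 + 1.1378·84 + 0.0739·35 + 0.0921·25 + 0.1279·39 + 0.1316·31 + 0.1034·12 + 0.1297·68 = 127.3240
  x_2 = 0.0818·64 + 0.1288·84 + 1.1084·35 + 0.1568·25 + 0.1258·39 + 0.0797·31 + 0.1367·12 + 0.0849·68 = 73.5570
  x_3 = 0.1023·64 + 0.0555·84 + 0.0507·35 + 1.1346·25 + 0.1236·39 + 0.0891·31 + 0.1242·12 + 0.0532·68 = 54.0386
  x_4 = 0.0879·64 + 0.0880·84 + 0.0614·35 + 0.0625·25 + 1.1106·39 + 0.0603·31 + 0.1328·12 + 0.0969·68 = 70.0957
  x_5 = 0.1000·64 + 0.0863·84 + 0.1048·35 + 0.0508·25 + 0.1245·39 + 1.0761·31 + 0.0532·12 + 0.0970·68 = 64.0386
  x_6 = 0.0430·64 + 0.1157·84 + 0.0495·35 + 0.1181·25 + 0.0528·39 + 0.1180·31 + 1.0872·12 + 0.0753·68 = 41.0368
  x_7 = 0.0526·64 + 0.0925·84 + 0.1259·35 + 0.1281·25 + 0.1418·39 + 0.1323·31 + 0.1404·12 + 1.1529·68 = 108.4624
Output multipliers (column sums of L):
  Mining: 1.6249
  Chemicals: 1.7428
  Electronics: 1.6587
  Transport: 1.8569
  Agriculture: 1.8818
  Textiles: 1.7742
  Services: 1.8511
  Construction: 1.7251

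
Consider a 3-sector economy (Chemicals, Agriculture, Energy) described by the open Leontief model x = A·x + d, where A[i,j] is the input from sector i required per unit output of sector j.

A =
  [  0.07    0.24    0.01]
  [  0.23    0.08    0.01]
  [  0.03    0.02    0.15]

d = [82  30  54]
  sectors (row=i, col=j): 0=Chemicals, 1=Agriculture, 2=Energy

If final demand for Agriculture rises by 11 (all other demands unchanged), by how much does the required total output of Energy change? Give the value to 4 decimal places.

Form M = I − A:
  [  0.93   -0.24   -0.01]
  [ -0.23    0.92   -0.01]
  [ -0.03   -0.02    0.85]
Leontief inverse L = M⁻¹:
  [  1.1501    0.3004    0.0171]
  [  0.2880    1.1625    0.0171]
  [  0.0474    0.0380    1.1775]
Total output x = L · d:
  x_0 = 1.1501·82 + 0.3004·30 + 0.0171·54 = 104.2427
  x_1 = 0.2880·82 + 1.1625·30 + 0.0171·54 = 59.4151
  x_2 = 0.0474·82 + 0.0380·30 + 1.1775·54 = 68.6066
Δx_2 = L[2,1] · Δd_1 = 0.0380 · 11 = 0.4175

0.4175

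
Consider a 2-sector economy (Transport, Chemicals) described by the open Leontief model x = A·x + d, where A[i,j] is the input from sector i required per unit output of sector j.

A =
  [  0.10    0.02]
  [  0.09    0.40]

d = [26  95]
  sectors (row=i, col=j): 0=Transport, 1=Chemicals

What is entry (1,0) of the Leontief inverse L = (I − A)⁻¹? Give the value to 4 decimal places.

L[1,0] = 0.1672

Form M = I − A:
  [  0.90   -0.02]
  [ -0.09    0.60]
Leontief inverse L = M⁻¹:
  [  1.1148    0.0372]
  [  0.1672    1.6722]
Total output x = L · d:
  x_0 = 1.1148·26 + 0.0372·95 = 32.5158
  x_1 = 0.1672·26 + 1.6722·95 = 163.2107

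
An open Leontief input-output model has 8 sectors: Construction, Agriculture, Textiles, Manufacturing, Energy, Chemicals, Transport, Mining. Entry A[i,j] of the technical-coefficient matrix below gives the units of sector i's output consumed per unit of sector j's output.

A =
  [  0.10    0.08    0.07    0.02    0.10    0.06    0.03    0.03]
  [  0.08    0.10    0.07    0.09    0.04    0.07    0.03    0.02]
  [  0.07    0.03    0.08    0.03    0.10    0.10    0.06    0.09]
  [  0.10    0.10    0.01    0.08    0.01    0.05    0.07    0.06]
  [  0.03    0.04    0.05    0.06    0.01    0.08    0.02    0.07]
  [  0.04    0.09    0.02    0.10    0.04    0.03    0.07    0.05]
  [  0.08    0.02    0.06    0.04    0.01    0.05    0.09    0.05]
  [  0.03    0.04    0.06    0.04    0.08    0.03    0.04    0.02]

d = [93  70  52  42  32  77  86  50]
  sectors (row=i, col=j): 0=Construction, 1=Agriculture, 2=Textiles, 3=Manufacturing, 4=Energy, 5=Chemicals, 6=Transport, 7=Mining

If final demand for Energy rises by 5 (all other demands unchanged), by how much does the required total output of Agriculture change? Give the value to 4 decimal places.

Form M = I − A:
  [  0.90   -0.08   -0.07   -0.02   -0.10   -0.06   -0.03   -0.03]
  [ -0.08    0.90   -0.07   -0.09   -0.04   -0.07   -0.03   -0.02]
  [ -0.07   -0.03    0.92   -0.03   -0.10   -0.10   -0.06   -0.09]
  [ -0.10   -0.10   -0.01    0.92   -0.01   -0.05   -0.07   -0.06]
  [ -0.03   -0.04   -0.05   -0.06    0.99   -0.08   -0.02   -0.07]
  [ -0.04   -0.09   -0.02   -0.10   -0.04    0.97   -0.07   -0.05]
  [ -0.08   -0.02   -0.06   -0.04   -0.01   -0.05    0.91   -0.05]
  [ -0.03   -0.04   -0.06   -0.04   -0.08   -0.03   -0.04    0.98]
Leontief inverse L = M⁻¹:
  [  1.1594    0.1379    0.1194    0.0711    0.1468    0.1157    0.0715    0.0737]
  [  0.1465    1.1654    0.1181    0.1465    0.0864    0.1260    0.0767    0.0646]
  [  0.1323    0.0904    1.1328    0.0866    0.1511    0.1584    0.1103    0.1397]
  [  0.1640    0.1613    0.0559    1.1316    0.0532    0.0992    0.1145    0.0974]
  [  0.0732    0.0841    0.0824    0.1000    1.0436    0.1163    0.0546    0.1009]
  [  0.0972    0.1444    0.0604    0.1486    0.0748    1.0758    0.1116    0.0865]
  [  0.1311    0.0639    0.0996    0.0783    0.0487    0.0919    1.1298    0.0851]
  [  0.0706    0.0778    0.0928    0.0756    0.1089    0.0686    0.0707    1.0522]
Total output x = L · d:
  x_0 = 1.1594·93 + 0.1379·70 + 0.1194·52 + 0.0711·42 + 0.1468·32 + 0.1157·77 + 0.0715·86 + 0.0737·50 = 150.1092
  x_1 = 0.1465·93 + 1.1654·70 + 0.1181·52 + 0.1465·42 + 0.0864·32 + 0.1260·77 + 0.0767·86 + 0.0646·50 = 129.7822
  x_2 = 0.1323·93 + 0.0904·70 + 1.1328·52 + 0.0866·42 + 0.1511·32 + 0.1584·77 + 0.1103·86 + 0.1397·50 = 114.6848
  x_3 = 0.1640·93 + 0.1613·70 + 0.0559·52 + 1.1316·42 + 0.0532·32 + 0.0992·77 + 0.1145·86 + 0.0974·50 = 101.0473
  x_4 = 0.0732·93 + 0.0841·70 + 0.0824·52 + 0.1000·42 + 1.0436·32 + 0.1163·77 + 0.0546·86 + 0.1009·50 = 73.2650
  x_5 = 0.0972·93 + 0.1444·70 + 0.0604·52 + 0.1486·42 + 0.0748·32 + 1.0758·77 + 0.1116·86 + 0.0865·50 = 127.6804
  x_6 = 0.1311·93 + 0.0639·70 + 0.0996·52 + 0.0783·42 + 0.0487·32 + 0.0919·77 + 1.1298·86 + 0.0851·50 = 135.1839
  x_7 = 0.0706·93 + 0.0778·70 + 0.0928·52 + 0.0756·42 + 0.1089·32 + 0.0686·77 + 0.0707·86 + 1.0522·50 = 87.4658
Δx_1 = L[1,4] · Δd_4 = 0.0864 · 5 = 0.4319

0.4319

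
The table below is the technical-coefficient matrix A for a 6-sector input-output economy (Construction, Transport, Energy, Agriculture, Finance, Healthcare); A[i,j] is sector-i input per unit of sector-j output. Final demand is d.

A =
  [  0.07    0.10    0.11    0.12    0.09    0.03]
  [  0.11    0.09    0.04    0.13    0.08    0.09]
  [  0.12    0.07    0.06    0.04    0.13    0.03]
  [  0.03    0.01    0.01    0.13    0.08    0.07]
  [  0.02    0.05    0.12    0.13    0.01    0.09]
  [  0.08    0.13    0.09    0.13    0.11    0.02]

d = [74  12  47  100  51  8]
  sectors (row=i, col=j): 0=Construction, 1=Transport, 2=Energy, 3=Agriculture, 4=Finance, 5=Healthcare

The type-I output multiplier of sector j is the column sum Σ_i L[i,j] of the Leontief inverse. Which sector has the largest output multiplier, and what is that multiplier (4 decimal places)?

Agriculture (2.2728)

Form M = I − A:
  [  0.93   -0.10   -0.11   -0.12   -0.09   -0.03]
  [ -0.11    0.91   -0.04   -0.13   -0.08   -0.09]
  [ -0.12   -0.07    0.94   -0.04   -0.13   -0.03]
  [ -0.03   -0.01   -0.01    0.87   -0.08   -0.07]
  [ -0.02   -0.05   -0.12   -0.13    0.99   -0.09]
  [ -0.08   -0.13   -0.09   -0.13   -0.11    0.98]
Leontief inverse L = M⁻¹:
  [  1.1349    0.1619    0.1716    0.2264    0.1667    0.0863]
  [  0.1750    1.1590    0.1070    0.2482    0.1601    0.1475]
  [  0.1756    0.1292    1.1236    0.1360    0.1937    0.0791]
  [  0.0620    0.0455    0.0479    1.2012    0.1243    0.1048]
  [  0.0747    0.1013    0.1656    0.2138    1.0786    0.1310]
  [  0.1486    0.1962    0.1563    0.2472    0.1902    1.0829]
Total output x = L · d:
  x_0 = 1.1349·74 + 0.1619·12 + 0.1716·47 + 0.2264·100 + 0.1667·51 + 0.0863·8 = 125.8261
  x_1 = 0.1750·74 + 1.1590·12 + 0.1070·47 + 0.2482·100 + 0.1601·51 + 0.1475·8 = 66.0503
  x_2 = 0.1756·74 + 0.1292·12 + 1.1236·47 + 0.1360·100 + 0.1937·51 + 0.0791·8 = 91.4667
  x_3 = 0.0620·74 + 0.0455·12 + 0.0479·47 + 1.2012·100 + 0.1243·51 + 0.1048·8 = 134.6804
  x_4 = 0.0747·74 + 0.1013·12 + 0.1656·47 + 0.2138·100 + 1.0786·51 + 0.1310·8 = 91.9638
  x_5 = 0.1486·74 + 0.1962·12 + 0.1563·47 + 0.2472·100 + 0.1902·51 + 1.0829·8 = 63.7848
Output multipliers (column sums of L):
  Construction: 1.7708
  Transport: 1.7930
  Energy: 1.7720
  Agriculture: 2.2728
  Finance: 1.9136
  Healthcare: 1.6316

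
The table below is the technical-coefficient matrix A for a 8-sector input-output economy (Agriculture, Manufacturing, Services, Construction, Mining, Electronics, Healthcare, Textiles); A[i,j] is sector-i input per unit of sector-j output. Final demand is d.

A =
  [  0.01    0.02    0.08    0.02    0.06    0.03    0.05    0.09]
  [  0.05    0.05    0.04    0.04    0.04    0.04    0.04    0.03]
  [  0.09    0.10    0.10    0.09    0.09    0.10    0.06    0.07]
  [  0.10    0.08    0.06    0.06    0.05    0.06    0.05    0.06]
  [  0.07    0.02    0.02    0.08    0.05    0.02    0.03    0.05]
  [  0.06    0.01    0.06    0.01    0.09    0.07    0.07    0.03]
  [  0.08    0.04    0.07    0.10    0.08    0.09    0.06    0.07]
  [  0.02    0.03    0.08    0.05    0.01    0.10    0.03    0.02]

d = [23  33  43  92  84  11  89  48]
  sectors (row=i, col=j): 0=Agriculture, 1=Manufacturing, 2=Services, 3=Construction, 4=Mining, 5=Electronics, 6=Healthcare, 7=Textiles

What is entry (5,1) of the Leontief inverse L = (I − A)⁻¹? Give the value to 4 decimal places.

L[5,1] = 0.0392

Form M = I − A:
  [  0.99   -0.02   -0.08   -0.02   -0.06   -0.03   -0.05   -0.09]
  [ -0.05    0.95   -0.04   -0.04   -0.04   -0.04   -0.04   -0.03]
  [ -0.09   -0.10    0.90   -0.09   -0.09   -0.10   -0.06   -0.07]
  [ -0.10   -0.08   -0.06    0.94   -0.05   -0.06   -0.05   -0.06]
  [ -0.07   -0.02   -0.02   -0.08    0.95   -0.02   -0.03   -0.05]
  [ -0.06   -0.01   -0.06   -0.01   -0.09    0.93   -0.07   -0.03]
  [ -0.08   -0.04   -0.07   -0.10   -0.08   -0.09    0.94   -0.07]
  [ -0.02   -0.03   -0.08   -0.05   -0.01   -0.10   -0.03    0.98]
Leontief inverse L = M⁻¹:
  [  1.0509    0.0506    0.1245    0.0610    0.0990    0.0768    0.0821    0.1240]
  [  0.0857    1.0761    0.0781    0.0730    0.0758    0.0772    0.0694    0.0620]
  [  0.1666    0.1561    1.1809    0.1596    0.1661    0.1795    0.1224    0.1369]
  [  0.1537    0.1203    0.1204    1.1100    0.1050    0.1181    0.0957    0.1102]
  [  0.1057    0.0465    0.0589    0.1135    1.0841    0.0571    0.0589    0.0836]
  [  0.1043    0.0392    0.1065    0.0526    0.1365    1.1160    0.1065    0.0703]
  [  0.1454    0.0867    0.1390    0.1593    0.1444    0.1582    1.1131    0.1274]
  [  0.0617    0.0600    0.1232    0.0845    0.0527    0.1439    0.0642    1.0536]
Total output x = L · d:
  x_0 = 1.0509·23 + 0.0506·33 + 0.1245·43 + 0.0610·92 + 0.0990·84 + 0.0768·11 + 0.0821·89 + 0.1240·48 = 59.2202
  x_1 = 0.0857·23 + 1.0761·33 + 0.0781·43 + 0.0730·92 + 0.0758·84 + 0.0772·11 + 0.0694·89 + 0.0620·48 = 63.9222
  x_2 = 0.1666·23 + 0.1561·33 + 1.1809·43 + 0.1596·92 + 0.1661·84 + 0.1795·11 + 0.1224·89 + 0.1369·48 = 107.8393
  x_3 = 0.1537·23 + 0.1203·33 + 0.1204·43 + 1.1100·92 + 0.1050·84 + 0.1181·11 + 0.0957·89 + 0.1102·48 = 138.7273
  x_4 = 0.1057·23 + 0.0465·33 + 0.0589·43 + 0.1135·92 + 1.0841·84 + 0.0571·11 + 0.0589·89 + 0.0836·48 = 117.8823
  x_5 = 0.1043·23 + 0.0392·33 + 0.1065·43 + 0.0526·92 + 0.1365·84 + 1.1160·11 + 0.1065·89 + 0.0703·48 = 49.7147
  x_6 = 0.1454·23 + 0.0867·33 + 0.1390·43 + 0.1593·92 + 0.1444·84 + 0.1582·11 + 1.1131·89 + 0.1274·48 = 145.8879
  x_7 = 0.0617·23 + 0.0600·33 + 0.1232·43 + 0.0845·92 + 0.0527·84 + 0.1439·11 + 0.0642·89 + 1.0536·48 = 78.7679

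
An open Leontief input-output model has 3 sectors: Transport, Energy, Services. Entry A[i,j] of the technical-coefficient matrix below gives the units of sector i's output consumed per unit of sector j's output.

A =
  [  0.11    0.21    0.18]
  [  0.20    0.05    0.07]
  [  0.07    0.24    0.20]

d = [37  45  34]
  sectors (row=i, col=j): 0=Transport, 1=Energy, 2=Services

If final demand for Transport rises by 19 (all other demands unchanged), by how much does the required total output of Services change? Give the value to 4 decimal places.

Form M = I − A:
  [  0.89   -0.21   -0.18]
  [ -0.20    0.95   -0.07]
  [ -0.07   -0.24    0.80]
Leontief inverse L = M⁻¹:
  [  1.2260    0.3484    0.3063]
  [  0.2720    1.1537    0.1622]
  [  0.1889    0.3766    1.3255]
Total output x = L · d:
  x_0 = 1.2260·37 + 0.3484·45 + 0.3063·34 = 71.4542
  x_1 = 0.2720·37 + 1.1537·45 + 0.1622·34 = 67.4957
  x_2 = 0.1889·37 + 0.3766·45 + 1.3255·34 = 69.0010
Δx_2 = L[2,0] · Δd_0 = 0.1889 · 19 = 3.5887

3.5887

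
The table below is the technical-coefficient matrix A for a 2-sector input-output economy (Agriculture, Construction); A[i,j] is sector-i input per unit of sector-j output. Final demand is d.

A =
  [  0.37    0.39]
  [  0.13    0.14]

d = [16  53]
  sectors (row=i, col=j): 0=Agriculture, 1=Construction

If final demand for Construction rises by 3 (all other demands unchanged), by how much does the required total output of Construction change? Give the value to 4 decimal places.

Form M = I − A:
  [  0.63   -0.39]
  [ -0.13    0.86]
Leontief inverse L = M⁻¹:
  [  1.7512    0.7941]
  [  0.2647    1.2828]
Total output x = L · d:
  x_0 = 1.7512·16 + 0.7941·53 = 70.1079
  x_1 = 0.2647·16 + 1.2828·53 = 72.2256
Δx_1 = L[1,1] · Δd_1 = 1.2828 · 3 = 3.8485

3.8485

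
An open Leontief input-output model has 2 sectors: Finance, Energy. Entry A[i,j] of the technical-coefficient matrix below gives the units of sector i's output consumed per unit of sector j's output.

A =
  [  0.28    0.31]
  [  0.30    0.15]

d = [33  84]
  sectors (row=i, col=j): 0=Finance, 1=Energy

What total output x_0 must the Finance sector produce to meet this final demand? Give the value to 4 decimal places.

104.2197

Form M = I − A:
  [  0.72   -0.31]
  [ -0.30    0.85]
Leontief inverse L = M⁻¹:
  [  1.6378    0.5973]
  [  0.5780    1.3873]
Total output x = L · d:
  x_0 = 1.6378·33 + 0.5973·84 = 104.2197
  x_1 = 0.5780·33 + 1.3873·84 = 135.6069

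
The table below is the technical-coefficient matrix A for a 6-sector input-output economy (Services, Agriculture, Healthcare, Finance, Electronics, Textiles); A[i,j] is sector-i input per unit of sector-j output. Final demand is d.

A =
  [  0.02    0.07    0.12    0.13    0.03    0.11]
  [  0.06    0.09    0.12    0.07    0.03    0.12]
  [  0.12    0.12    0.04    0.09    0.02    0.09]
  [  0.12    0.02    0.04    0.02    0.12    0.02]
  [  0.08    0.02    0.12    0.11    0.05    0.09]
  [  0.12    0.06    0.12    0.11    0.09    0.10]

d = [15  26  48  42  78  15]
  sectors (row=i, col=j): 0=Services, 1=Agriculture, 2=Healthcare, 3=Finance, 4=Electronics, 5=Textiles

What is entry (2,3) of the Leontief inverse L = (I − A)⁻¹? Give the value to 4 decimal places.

Form M = I − A:
  [  0.98   -0.07   -0.12   -0.13   -0.03   -0.11]
  [ -0.06    0.91   -0.12   -0.07   -0.03   -0.12]
  [ -0.12   -0.12    0.96   -0.09   -0.02   -0.09]
  [ -0.12   -0.02   -0.04    0.98   -0.12   -0.02]
  [ -0.08   -0.02   -0.12   -0.11    0.95   -0.09]
  [ -0.12   -0.06   -0.12   -0.11   -0.09    0.90]
Leontief inverse L = M⁻¹:
  [  1.1074    0.1298    0.1972    0.2048    0.0867    0.1856]
  [  0.1466    1.1559    0.2053    0.1533    0.0842    0.2044]
  [  0.1968    0.1804    1.1266    0.1700    0.0734    0.1719]
  [  0.1710    0.0591    0.1029    1.0828    0.1536    0.0785]
  [  0.1619    0.0775    0.1962    0.1873    1.1036    0.1643]
  [  0.2208    0.1334    0.2224    0.2113    0.1561    1.1984]
Total output x = L · d:
  x_0 = 1.1074·15 + 0.1298·26 + 0.1972·48 + 0.2048·42 + 0.0867·78 + 0.1856·15 = 47.6022
  x_1 = 0.1466·15 + 1.1559·26 + 0.2053·48 + 0.1533·42 + 0.0842·78 + 0.2044·15 = 58.1739
  x_2 = 0.1968·15 + 0.1804·26 + 1.1266·48 + 0.1700·42 + 0.0734·78 + 0.1719·15 = 77.1590
  x_3 = 0.1710·15 + 0.0591·26 + 0.1029·48 + 1.0828·42 + 0.1536·78 + 0.0785·15 = 67.6779
  x_4 = 0.1619·15 + 0.0775·26 + 0.1962·48 + 0.1873·42 + 1.1036·78 + 0.1643·15 = 110.2720
  x_5 = 0.2208·15 + 0.1334·26 + 0.2224·48 + 0.2113·42 + 0.1561·78 + 1.1984·15 = 56.4787

L[2,3] = 0.1700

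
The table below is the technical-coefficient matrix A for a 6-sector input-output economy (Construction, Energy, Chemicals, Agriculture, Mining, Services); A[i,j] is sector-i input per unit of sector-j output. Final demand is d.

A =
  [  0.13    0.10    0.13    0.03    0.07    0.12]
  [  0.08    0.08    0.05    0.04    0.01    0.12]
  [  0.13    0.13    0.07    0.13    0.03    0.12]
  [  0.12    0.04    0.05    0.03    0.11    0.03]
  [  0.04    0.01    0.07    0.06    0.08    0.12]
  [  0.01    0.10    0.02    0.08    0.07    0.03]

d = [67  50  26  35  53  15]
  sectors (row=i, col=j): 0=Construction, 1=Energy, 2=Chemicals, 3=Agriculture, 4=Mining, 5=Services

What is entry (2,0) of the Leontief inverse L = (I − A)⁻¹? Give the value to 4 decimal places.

Form M = I − A:
  [  0.87   -0.10   -0.13   -0.03   -0.07   -0.12]
  [ -0.08    0.92   -0.05   -0.04   -0.01   -0.12]
  [ -0.13   -0.13    0.93   -0.13   -0.03   -0.12]
  [ -0.12   -0.04   -0.05    0.97   -0.11   -0.03]
  [ -0.04   -0.01   -0.07   -0.06    0.92   -0.12]
  [ -0.01   -0.10   -0.02   -0.08   -0.07    0.97]
Leontief inverse L = M⁻¹:
  [  1.2189    0.1902    0.2004    0.0984    0.1297    0.2182]
  [  0.1338    1.1378    0.0917    0.0810    0.0487    0.1772]
  [  0.2238    0.2181    1.1404    0.1923    0.0958    0.2136]
  [  0.1797    0.0928    0.1014    1.0715    0.1536    0.0984]
  [  0.0900    0.0610    0.1098    0.1039    1.1238    0.1745]
  [  0.0523    0.1358    0.0513    0.1092    0.1021    1.0766]
Total output x = L · d:
  x_0 = 1.2189·67 + 0.1902·50 + 0.2004·26 + 0.0984·35 + 0.1297·53 + 0.2182·15 = 109.9781
  x_1 = 0.1338·67 + 1.1378·50 + 0.0917·26 + 0.0810·35 + 0.0487·53 + 0.1772·15 = 76.3071
  x_2 = 0.2238·67 + 0.2181·50 + 1.1404·26 + 0.1923·35 + 0.0958·53 + 0.2136·15 = 70.5667
  x_3 = 0.1797·67 + 0.0928·50 + 0.1014·26 + 1.0715·35 + 0.1536·53 + 0.0984·15 = 66.4337
  x_4 = 0.0900·67 + 0.0610·50 + 0.1098·26 + 0.1039·35 + 1.1238·53 + 0.1745·15 = 77.7489
  x_5 = 0.0523·67 + 0.1358·50 + 0.0513·26 + 0.1092·35 + 0.1021·53 + 1.0766·15 = 37.0092

L[2,0] = 0.2238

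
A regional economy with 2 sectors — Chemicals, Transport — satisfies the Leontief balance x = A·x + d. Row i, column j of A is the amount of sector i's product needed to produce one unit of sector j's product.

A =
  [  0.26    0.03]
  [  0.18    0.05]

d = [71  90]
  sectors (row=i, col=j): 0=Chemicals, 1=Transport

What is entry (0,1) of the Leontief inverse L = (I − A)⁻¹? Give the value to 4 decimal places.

Form M = I − A:
  [  0.74   -0.03]
  [ -0.18    0.95]
Leontief inverse L = M⁻¹:
  [  1.3618    0.0430]
  [  0.2580    1.0608]
Total output x = L · d:
  x_0 = 1.3618·71 + 0.0430·90 = 100.5591
  x_1 = 0.2580·71 + 1.0608·90 = 113.7901

L[0,1] = 0.0430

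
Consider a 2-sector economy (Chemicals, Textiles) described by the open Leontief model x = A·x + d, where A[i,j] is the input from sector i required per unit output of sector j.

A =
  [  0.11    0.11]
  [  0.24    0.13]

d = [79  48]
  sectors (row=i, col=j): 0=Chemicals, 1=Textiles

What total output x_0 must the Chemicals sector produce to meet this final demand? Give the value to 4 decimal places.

98.9571

Form M = I − A:
  [  0.89   -0.11]
  [ -0.24    0.87]
Leontief inverse L = M⁻¹:
  [  1.1633    0.1471]
  [  0.3209    1.1900]
Total output x = L · d:
  x_0 = 1.1633·79 + 0.1471·48 = 98.9571
  x_1 = 0.3209·79 + 1.1900·48 = 82.4709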